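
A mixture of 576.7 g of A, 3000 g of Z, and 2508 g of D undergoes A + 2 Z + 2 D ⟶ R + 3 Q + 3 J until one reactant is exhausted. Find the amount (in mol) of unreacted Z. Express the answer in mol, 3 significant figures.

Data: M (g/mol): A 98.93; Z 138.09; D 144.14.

n(A) = 576.7 / 98.93 = 5.829 mol
n(Z) = 3000 / 138.09 = 21.72 mol
n(D) = 2508 / 144.14 = 17.40 mol
n/ν → A: 5.829, Z: 10.86, D: 8.700; A is limiting.
Z consumed = (2/1) × 5.829 = 11.66 mol
Z remaining = 21.72 − 11.66 = 10.06 mol

10.1 mol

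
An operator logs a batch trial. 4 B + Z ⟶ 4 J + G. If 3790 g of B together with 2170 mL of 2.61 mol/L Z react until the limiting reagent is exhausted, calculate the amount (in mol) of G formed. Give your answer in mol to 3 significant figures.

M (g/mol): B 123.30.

5.66 mol

n(B) = 3790 / 123.30 = 30.74 mol
n(Z) = 2.61 × 2170/1000 = 5.664 mol
n/ν for B = 30.74/4 = 7.685
n/ν for Z = 5.664/1 = 5.664
Smallest n/ν is Z → limiting reagent.
n(G) = (1/1) × 5.664 = 5.664 mol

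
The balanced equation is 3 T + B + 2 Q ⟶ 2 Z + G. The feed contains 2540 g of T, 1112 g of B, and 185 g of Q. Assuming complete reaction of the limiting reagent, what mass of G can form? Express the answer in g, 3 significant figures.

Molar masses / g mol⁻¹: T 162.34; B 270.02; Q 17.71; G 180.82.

n(T) = 2540 / 162.34 = 15.65 mol
n(B) = 1112 / 270.02 = 4.118 mol
n(Q) = 185.0 / 17.71 = 10.45 mol
n/ν for T = 15.65/3 = 5.217
n/ν for B = 4.118/1 = 4.118
n/ν for Q = 10.45/2 = 5.225
Smallest n/ν is B → limiting reagent.
n(G) = (1/1) × 4.118 = 4.118 mol
mass = 4.118 × 180.82 = 744.6 g

745 g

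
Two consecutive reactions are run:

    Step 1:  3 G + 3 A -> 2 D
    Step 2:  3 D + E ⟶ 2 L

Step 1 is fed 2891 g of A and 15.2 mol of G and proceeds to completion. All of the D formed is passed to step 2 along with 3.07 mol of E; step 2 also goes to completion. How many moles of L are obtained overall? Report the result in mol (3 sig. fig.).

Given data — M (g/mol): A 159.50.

6.14 mol

Step 1:
n(A) = 2891 / 159.50 = 18.13 mol
n(G) = 15.20 mol
n/ν for A = 18.13/3 = 6.043
n/ν for G = 15.20/3 = 5.067
Smallest n/ν is G → limiting reagent.
n(D) produced = (2/3) × 15.20 = 10.13 mol
Step 2:
n(D) available = 10.13 mol
n(E) = 3.070 mol
n/ν for D = 10.13/3 = 3.377
n/ν for E = 3.070/1 = 3.070
Smallest n/ν is E → limiting reagent.
n(L) = (2/1) × 3.070 = 6.140 mol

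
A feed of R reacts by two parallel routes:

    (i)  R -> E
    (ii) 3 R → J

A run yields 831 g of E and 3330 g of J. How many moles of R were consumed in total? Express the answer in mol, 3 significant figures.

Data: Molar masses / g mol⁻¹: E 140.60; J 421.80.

n(E) = 831 / 140.60 = 5.910 mol
n(J) = 3330 / 421.80 = 7.895 mol
n(R) via (i) = (1/1)×5.910 = 5.910 mol
n(R) via (ii) = (3/1)×7.895 = 23.69 mol
total n(R) = 5.910 + 23.69 = 29.60 mol

29.6 mol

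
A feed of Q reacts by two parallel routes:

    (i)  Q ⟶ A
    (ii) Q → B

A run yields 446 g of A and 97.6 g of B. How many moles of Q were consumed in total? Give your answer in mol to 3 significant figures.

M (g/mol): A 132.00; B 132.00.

n(A) = 446 / 132.00 = 3.379 mol
n(B) = 97.6 / 132.00 = 0.7394 mol
n(Q) via (i) = (1/1)×3.379 = 3.379 mol
n(Q) via (ii) = (1/1)×0.7394 = 0.7394 mol
total n(Q) = 3.379 + 0.7394 = 4.118 mol

4.12 mol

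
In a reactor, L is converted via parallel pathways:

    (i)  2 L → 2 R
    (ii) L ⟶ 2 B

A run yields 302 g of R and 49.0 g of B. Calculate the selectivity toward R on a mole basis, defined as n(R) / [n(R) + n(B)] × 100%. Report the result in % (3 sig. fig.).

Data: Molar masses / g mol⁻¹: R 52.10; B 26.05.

n(R) = 302 / 52.10 = 5.797 mol
n(B) = 49.0 / 26.05 = 1.881 mol
selectivity = 5.797/(5.797+1.881) × 100 = 75.50 %

75.5 %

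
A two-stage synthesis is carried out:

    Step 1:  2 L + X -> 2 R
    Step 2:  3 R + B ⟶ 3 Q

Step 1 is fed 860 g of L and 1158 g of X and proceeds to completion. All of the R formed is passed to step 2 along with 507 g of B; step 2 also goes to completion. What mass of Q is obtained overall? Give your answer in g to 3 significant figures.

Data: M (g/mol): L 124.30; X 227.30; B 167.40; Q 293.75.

2030 g

Step 1:
n(L) = 860.0 / 124.30 = 6.919 mol
n(X) = 1158 / 227.30 = 5.095 mol
n/ν → L: 3.460, X: 5.095; L is limiting.
n(R) produced = (2/2) × 6.919 = 6.919 mol
Step 2:
n(R) available = 6.919 mol
n(B) = 507.0 / 167.40 = 3.029 mol
n/ν → R: 2.306, B: 3.029; R is limiting.
n(Q) = (3/3) × 6.919 = 6.919 mol
mass = 6.919 × 293.75 = 2032 g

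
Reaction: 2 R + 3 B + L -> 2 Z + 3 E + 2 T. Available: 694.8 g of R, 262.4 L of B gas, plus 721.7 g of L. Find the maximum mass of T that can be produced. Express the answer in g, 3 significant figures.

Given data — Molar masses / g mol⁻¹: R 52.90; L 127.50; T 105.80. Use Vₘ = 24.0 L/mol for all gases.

n(R) = 694.8 / 52.90 = 13.13 mol
n(B) = 262.4 / 24.0 = 10.93 mol
n(L) = 721.7 / 127.50 = 5.660 mol
n/ν → R: 6.565, B: 3.643, L: 5.660; B is limiting.
n(T) = (2/3) × 10.93 = 7.287 mol
mass = 7.287 × 105.80 = 771.0 g

771 g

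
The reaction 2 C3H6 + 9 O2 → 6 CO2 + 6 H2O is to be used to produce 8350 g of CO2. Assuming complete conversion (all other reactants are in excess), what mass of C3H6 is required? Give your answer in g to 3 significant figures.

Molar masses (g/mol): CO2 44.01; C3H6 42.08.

2660 g

n(CO2) = 8350 / 44.01 = 189.7 mol
n(C3H6) = (2/6) × 189.7 = 63.23 mol
mass = 63.23 × 42.08 = 2661 g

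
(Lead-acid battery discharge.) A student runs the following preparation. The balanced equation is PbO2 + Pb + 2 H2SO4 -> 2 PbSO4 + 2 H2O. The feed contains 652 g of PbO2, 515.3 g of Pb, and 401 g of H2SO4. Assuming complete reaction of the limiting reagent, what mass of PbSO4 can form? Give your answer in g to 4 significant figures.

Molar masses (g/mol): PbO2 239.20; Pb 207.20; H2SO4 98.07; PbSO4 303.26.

n(PbO2) = 652.0 / 239.20 = 2.726 mol
n(Pb) = 515.3 / 207.20 = 2.487 mol
n(H2SO4) = 401.0 / 98.07 = 4.089 mol
n/ν for PbO2 = 2.726/1 = 2.726
n/ν for Pb = 2.487/1 = 2.487
n/ν for H2SO4 = 4.089/2 = 2.045
Smallest n/ν is H2SO4 → limiting reagent.
n(PbSO4) = (2/2) × 4.089 = 4.089 mol
mass = 4.089 × 303.26 = 1240 g

1240 g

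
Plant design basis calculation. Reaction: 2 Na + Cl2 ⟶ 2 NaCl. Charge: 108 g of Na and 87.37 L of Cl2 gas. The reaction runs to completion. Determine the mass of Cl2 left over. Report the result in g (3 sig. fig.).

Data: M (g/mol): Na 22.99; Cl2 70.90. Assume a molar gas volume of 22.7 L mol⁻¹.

n(Na) = 108.0 / 22.99 = 4.698 mol
n(Cl2) = 87.37 / 22.7 = 3.849 mol
n/ν for Na = 4.698/2 = 2.349
n/ν for Cl2 = 3.849/1 = 3.849
Smallest n/ν is Na → limiting reagent.
Cl2 consumed = (1/2) × 4.698 = 2.349 mol
Cl2 remaining = 3.849 − 2.349 = 1.500 mol
mass = 1.500 × 70.90 = 106.4 g

106 g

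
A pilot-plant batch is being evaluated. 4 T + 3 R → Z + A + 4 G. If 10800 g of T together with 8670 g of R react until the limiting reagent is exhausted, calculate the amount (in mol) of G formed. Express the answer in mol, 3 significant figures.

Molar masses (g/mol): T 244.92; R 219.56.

n(T) = 10800 / 244.92 = 44.10 mol
n(R) = 8670 / 219.56 = 39.49 mol
n/ν for T = 44.10/4 = 11.03
n/ν for R = 39.49/3 = 13.16
Smallest n/ν is T → limiting reagent.
n(G) = (4/4) × 44.10 = 44.10 mol

44.1 mol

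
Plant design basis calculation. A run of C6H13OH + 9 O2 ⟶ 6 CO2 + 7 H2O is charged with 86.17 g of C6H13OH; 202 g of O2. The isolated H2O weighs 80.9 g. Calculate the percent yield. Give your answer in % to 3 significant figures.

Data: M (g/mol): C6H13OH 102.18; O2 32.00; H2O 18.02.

n(C6H13OH) = 86.17 / 102.18 = 0.8433 mol
n(O2) = 202.0 / 32.00 = 6.313 mol
n/ν for C6H13OH = 0.8433/1 = 0.8433
n/ν for O2 = 6.313/9 = 0.7014
Smallest n/ν is O2 → limiting reagent.
theoretical n(H2O) = (7/9) × 6.313 = 4.910 mol → 88.48 g
% yield = 80.9 / 88.48 × 100 = 91.43 %

91.4 %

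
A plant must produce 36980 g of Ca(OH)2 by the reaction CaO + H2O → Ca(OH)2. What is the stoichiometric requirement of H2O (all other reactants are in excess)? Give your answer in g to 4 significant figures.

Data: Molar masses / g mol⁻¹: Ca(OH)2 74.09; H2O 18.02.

8994 g

n(Ca(OH)2) = 36980 / 74.09 = 499.1 mol
n(H2O) = (1/1) × 499.1 = 499.1 mol
mass = 499.1 × 18.02 = 8994 g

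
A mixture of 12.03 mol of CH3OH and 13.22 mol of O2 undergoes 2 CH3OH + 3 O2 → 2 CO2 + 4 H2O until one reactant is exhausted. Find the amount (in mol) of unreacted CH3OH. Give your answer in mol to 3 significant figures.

3.22 mol

n(CH3OH) = 12.03 mol
n(O2) = 13.22 mol
n/ν for CH3OH = 12.03/2 = 6.015
n/ν for O2 = 13.22/3 = 4.407
Smallest n/ν is O2 → limiting reagent.
CH3OH consumed = (2/3) × 13.22 = 8.813 mol
CH3OH remaining = 12.03 − 8.813 = 3.217 mol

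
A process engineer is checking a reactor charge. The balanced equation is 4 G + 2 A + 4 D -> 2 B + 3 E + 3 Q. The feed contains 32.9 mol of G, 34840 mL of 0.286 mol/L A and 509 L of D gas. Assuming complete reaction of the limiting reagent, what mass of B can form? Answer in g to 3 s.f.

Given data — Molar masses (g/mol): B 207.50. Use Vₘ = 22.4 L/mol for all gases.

n(G) = 32.90 mol
n(A) = 0.286 × 34840/1000 = 9.964 mol
n(D) = 509.0 / 22.4 = 22.72 mol
n/ν → G: 8.225, A: 4.982, D: 5.680; A is limiting.
n(B) = (2/2) × 9.964 = 9.964 mol
mass = 9.964 × 207.50 = 2068 g

2070 g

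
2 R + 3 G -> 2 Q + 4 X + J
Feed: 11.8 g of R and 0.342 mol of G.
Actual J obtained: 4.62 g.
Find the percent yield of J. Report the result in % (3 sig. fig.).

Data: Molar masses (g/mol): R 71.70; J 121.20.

n(R) = 11.80 / 71.70 = 0.1646 mol
n(G) = 0.3420 mol
n/ν → R: 0.08230, G: 0.1140; R is limiting.
theoretical n(J) = (1/2) × 0.1646 = 0.08230 mol → 9.975 g
% yield = 4.62 / 9.975 × 100 = 46.32 %

46.3 %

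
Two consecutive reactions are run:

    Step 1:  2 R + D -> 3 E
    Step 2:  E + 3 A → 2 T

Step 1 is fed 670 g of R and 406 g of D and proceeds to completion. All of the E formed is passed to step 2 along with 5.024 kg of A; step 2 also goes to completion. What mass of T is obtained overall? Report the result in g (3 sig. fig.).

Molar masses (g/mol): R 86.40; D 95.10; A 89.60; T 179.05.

Step 1:
n(R) = 670.0 / 86.40 = 7.755 mol
n(D) = 406.0 / 95.10 = 4.269 mol
n/ν → R: 3.878, D: 4.269; R is limiting.
n(E) produced = (3/2) × 7.755 = 11.63 mol
Step 2:
n(E) available = 11.63 mol
n(A) = 5.024×1000 / 89.60 = 56.07 mol
n/ν → E: 11.63, A: 18.69; E is limiting.
n(T) = (2/1) × 11.63 = 23.26 mol
mass = 23.26 × 179.05 = 4165 g

4170 g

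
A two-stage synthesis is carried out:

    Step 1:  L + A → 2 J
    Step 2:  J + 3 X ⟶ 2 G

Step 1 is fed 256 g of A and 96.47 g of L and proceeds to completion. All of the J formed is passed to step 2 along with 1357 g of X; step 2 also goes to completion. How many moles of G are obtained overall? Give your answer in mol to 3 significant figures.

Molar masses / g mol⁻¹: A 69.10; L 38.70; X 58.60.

9.97 mol

Step 1:
n(A) = 256.0 / 69.10 = 3.705 mol
n(L) = 96.47 / 38.70 = 2.493 mol
n/ν for A = 3.705/1 = 3.705
n/ν for L = 2.493/1 = 2.493
Smallest n/ν is L → limiting reagent.
n(J) produced = (2/1) × 2.493 = 4.986 mol
Step 2:
n(J) available = 4.986 mol
n(X) = 1357 / 58.60 = 23.16 mol
n/ν for J = 4.986/1 = 4.986
n/ν for X = 23.16/3 = 7.720
Smallest n/ν is J → limiting reagent.
n(G) = (2/1) × 4.986 = 9.972 mol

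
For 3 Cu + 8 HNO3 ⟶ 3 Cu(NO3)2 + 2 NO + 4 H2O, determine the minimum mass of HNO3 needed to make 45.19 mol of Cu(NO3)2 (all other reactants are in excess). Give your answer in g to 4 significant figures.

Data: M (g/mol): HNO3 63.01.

n(Cu(NO3)2) = 45.19 mol
n(HNO3) = (8/3) × 45.19 = 120.5 mol
mass = 120.5 × 63.01 = 7593 g

7593 g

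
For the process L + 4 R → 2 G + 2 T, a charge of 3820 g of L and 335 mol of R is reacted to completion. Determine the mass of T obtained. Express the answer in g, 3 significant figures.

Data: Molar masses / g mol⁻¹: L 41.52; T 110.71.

n(L) = 3820 / 41.52 = 92.00 mol
n(R) = 335.0 mol
n/ν for L = 92.00/1 = 92.00
n/ν for R = 335.0/4 = 83.75
Smallest n/ν is R → limiting reagent.
n(T) = (2/4) × 335.0 = 167.5 mol
mass = 167.5 × 110.71 = 18540 g

18500 g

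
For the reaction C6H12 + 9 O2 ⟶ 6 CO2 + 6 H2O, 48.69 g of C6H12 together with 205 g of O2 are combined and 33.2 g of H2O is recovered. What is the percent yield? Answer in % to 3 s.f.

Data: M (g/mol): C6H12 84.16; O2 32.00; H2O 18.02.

n(C6H12) = 48.69 / 84.16 = 0.5785 mol
n(O2) = 205.0 / 32.00 = 6.406 mol
n/ν for C6H12 = 0.5785/1 = 0.5785
n/ν for O2 = 6.406/9 = 0.7118
Smallest n/ν is C6H12 → limiting reagent.
theoretical n(H2O) = (6/1) × 0.5785 = 3.471 mol → 62.55 g
% yield = 33.2 / 62.55 × 100 = 53.08 %

53.1 %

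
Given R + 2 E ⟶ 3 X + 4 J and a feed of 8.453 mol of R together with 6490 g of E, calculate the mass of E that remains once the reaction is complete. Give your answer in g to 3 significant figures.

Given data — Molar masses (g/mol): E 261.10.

2080 g

n(R) = 8.453 mol
n(E) = 6490 / 261.10 = 24.86 mol
n/ν for R = 8.453/1 = 8.453
n/ν for E = 24.86/2 = 12.43
Smallest n/ν is R → limiting reagent.
E consumed = (2/1) × 8.453 = 16.91 mol
E remaining = 24.86 − 16.91 = 7.950 mol
mass = 7.950 × 261.10 = 2076 g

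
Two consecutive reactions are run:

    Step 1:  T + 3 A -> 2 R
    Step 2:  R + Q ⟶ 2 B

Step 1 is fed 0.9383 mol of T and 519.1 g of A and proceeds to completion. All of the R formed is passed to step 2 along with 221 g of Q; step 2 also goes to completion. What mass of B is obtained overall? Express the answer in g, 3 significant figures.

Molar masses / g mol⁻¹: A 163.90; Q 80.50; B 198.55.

745 g

Step 1:
n(T) = 0.9383 mol
n(A) = 519.1 / 163.90 = 3.167 mol
n/ν for T = 0.9383/1 = 0.9383
n/ν for A = 3.167/3 = 1.056
Smallest n/ν is T → limiting reagent.
n(R) produced = (2/1) × 0.9383 = 1.877 mol
Step 2:
n(R) available = 1.877 mol
n(Q) = 221.0 / 80.50 = 2.745 mol
n/ν for R = 1.877/1 = 1.877
n/ν for Q = 2.745/1 = 2.745
Smallest n/ν is R → limiting reagent.
n(B) = (2/1) × 1.877 = 3.754 mol
mass = 3.754 × 198.55 = 745.4 g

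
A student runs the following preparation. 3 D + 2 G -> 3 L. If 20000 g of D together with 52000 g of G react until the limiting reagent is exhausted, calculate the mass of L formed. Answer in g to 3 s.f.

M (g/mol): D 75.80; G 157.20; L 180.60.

47700 g

n(D) = 20000 / 75.80 = 263.9 mol
n(G) = 52000 / 157.20 = 330.8 mol
n/ν for D = 263.9/3 = 87.97
n/ν for G = 330.8/2 = 165.4
Smallest n/ν is D → limiting reagent.
n(L) = (3/3) × 263.9 = 263.9 mol
mass = 263.9 × 180.60 = 47660 g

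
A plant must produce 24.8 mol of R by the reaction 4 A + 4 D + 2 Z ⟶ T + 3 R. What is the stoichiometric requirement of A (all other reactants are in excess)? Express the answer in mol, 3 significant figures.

n(R) = 24.80 mol
n(A) = (4/3) × 24.80 = 33.07 mol

33.1 mol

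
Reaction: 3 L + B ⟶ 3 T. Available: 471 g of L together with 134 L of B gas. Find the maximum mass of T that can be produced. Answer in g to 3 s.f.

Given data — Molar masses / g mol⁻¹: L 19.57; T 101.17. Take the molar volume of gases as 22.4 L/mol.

n(L) = 471.0 / 19.57 = 24.07 mol
n(B) = 134.0 / 22.4 = 5.982 mol
n/ν for L = 24.07/3 = 8.023
n/ν for B = 5.982/1 = 5.982
Smallest n/ν is B → limiting reagent.
n(T) = (3/1) × 5.982 = 17.95 mol
mass = 17.95 × 101.17 = 1816 g

1820 g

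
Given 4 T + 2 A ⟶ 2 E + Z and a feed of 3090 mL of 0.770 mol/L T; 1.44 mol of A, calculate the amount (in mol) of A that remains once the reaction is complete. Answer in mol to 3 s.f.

n(T) = 0.770 × 3090/1000 = 2.379 mol
n(A) = 1.440 mol
n/ν for T = 2.379/4 = 0.5948
n/ν for A = 1.440/2 = 0.7200
Smallest n/ν is T → limiting reagent.
A consumed = (2/4) × 2.379 = 1.190 mol
A remaining = 1.440 − 1.190 = 0.2500 mol

0.250 mol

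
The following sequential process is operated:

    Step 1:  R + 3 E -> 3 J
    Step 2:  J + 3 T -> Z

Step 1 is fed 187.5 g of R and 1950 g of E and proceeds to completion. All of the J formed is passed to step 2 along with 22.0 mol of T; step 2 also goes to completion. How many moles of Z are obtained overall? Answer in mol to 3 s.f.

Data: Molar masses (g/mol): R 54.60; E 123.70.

7.33 mol

Step 1:
n(R) = 187.5 / 54.60 = 3.434 mol
n(E) = 1950 / 123.70 = 15.76 mol
n/ν for R = 3.434/1 = 3.434
n/ν for E = 15.76/3 = 5.253
Smallest n/ν is R → limiting reagent.
n(J) produced = (3/1) × 3.434 = 10.30 mol
Step 2:
n(J) available = 10.30 mol
n(T) = 22.00 mol
n/ν for J = 10.30/1 = 10.30
n/ν for T = 22.00/3 = 7.333
Smallest n/ν is T → limiting reagent.
n(Z) = (1/3) × 22.00 = 7.333 mol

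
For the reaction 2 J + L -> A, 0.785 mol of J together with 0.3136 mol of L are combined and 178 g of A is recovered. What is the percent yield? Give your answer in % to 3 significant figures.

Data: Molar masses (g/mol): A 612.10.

n(J) = 0.7850 mol
n(L) = 0.3136 mol
n/ν → J: 0.3925, L: 0.3136; L is limiting.
theoretical n(A) = (1/1) × 0.3136 = 0.3136 mol → 192.0 g
% yield = 178 / 192.0 × 100 = 92.71 %

92.7 %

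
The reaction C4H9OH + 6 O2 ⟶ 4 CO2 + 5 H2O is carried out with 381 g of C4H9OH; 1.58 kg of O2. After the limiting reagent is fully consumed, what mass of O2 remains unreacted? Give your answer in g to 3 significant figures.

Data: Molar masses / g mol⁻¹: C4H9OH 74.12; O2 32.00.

593 g

n(C4H9OH) = 381.0 / 74.12 = 5.140 mol
n(O2) = 1.580×1000 / 32.00 = 49.38 mol
n/ν → C4H9OH: 5.140, O2: 8.230; C4H9OH is limiting.
O2 consumed = (6/1) × 5.140 = 30.84 mol
O2 remaining = 49.38 − 30.84 = 18.54 mol
mass = 18.54 × 32.00 = 593.3 g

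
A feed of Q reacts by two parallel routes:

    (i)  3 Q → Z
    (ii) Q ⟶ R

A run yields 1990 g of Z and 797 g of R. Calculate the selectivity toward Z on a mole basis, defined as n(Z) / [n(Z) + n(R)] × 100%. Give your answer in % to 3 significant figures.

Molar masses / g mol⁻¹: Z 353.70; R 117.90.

n(Z) = 1990 / 353.70 = 5.626 mol
n(R) = 797 / 117.90 = 6.760 mol
selectivity = 5.626/(5.626+6.760) × 100 = 45.42 %

45.4 %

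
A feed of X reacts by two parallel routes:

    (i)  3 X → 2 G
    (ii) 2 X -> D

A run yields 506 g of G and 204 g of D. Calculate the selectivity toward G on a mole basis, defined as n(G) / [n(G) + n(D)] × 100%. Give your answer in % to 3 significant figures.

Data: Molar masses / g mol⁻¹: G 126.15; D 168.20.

76.8 %

n(G) = 506 / 126.15 = 4.011 mol
n(D) = 204 / 168.20 = 1.213 mol
selectivity = 4.011/(4.011+1.213) × 100 = 76.78 %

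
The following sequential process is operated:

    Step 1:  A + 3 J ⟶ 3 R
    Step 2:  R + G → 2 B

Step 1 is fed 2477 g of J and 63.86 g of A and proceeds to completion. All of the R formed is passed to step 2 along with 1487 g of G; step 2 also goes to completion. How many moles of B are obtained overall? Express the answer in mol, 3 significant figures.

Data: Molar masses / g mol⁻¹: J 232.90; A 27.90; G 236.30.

Step 1:
n(J) = 2477 / 232.90 = 10.64 mol
n(A) = 63.86 / 27.90 = 2.289 mol
n/ν → J: 3.547, A: 2.289; A is limiting.
n(R) produced = (3/1) × 2.289 = 6.867 mol
Step 2:
n(R) available = 6.867 mol
n(G) = 1487 / 236.30 = 6.293 mol
n/ν → R: 6.867, G: 6.293; G is limiting.
n(B) = (2/1) × 6.293 = 12.59 mol

12.6 mol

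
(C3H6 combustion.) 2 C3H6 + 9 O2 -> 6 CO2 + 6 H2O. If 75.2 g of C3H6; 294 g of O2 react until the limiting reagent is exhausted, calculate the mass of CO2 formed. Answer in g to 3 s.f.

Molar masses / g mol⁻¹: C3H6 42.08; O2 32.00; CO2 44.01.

236 g

n(C3H6) = 75.20 / 42.08 = 1.787 mol
n(O2) = 294.0 / 32.00 = 9.188 mol
n/ν for C3H6 = 1.787/2 = 0.8935
n/ν for O2 = 9.188/9 = 1.021
Smallest n/ν is C3H6 → limiting reagent.
n(CO2) = (6/2) × 1.787 = 5.361 mol
mass = 5.361 × 44.01 = 235.9 g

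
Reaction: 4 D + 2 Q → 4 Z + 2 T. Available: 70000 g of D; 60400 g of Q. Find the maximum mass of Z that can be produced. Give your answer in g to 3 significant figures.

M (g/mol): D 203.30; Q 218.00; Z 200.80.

69100 g

n(D) = 70000 / 203.30 = 344.3 mol
n(Q) = 60400 / 218.00 = 277.1 mol
n/ν for D = 344.3/4 = 86.08
n/ν for Q = 277.1/2 = 138.6
Smallest n/ν is D → limiting reagent.
n(Z) = (4/4) × 344.3 = 344.3 mol
mass = 344.3 × 200.80 = 69140 g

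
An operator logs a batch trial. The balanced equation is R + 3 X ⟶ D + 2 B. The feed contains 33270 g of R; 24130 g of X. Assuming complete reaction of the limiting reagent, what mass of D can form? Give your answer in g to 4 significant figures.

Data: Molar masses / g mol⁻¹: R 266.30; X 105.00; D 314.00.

24050 g

n(R) = 33270 / 266.30 = 124.9 mol
n(X) = 24130 / 105.00 = 229.8 mol
n/ν for R = 124.9/1 = 124.9
n/ν for X = 229.8/3 = 76.60
Smallest n/ν is X → limiting reagent.
n(D) = (1/3) × 229.8 = 76.60 mol
mass = 76.60 × 314.00 = 24050 g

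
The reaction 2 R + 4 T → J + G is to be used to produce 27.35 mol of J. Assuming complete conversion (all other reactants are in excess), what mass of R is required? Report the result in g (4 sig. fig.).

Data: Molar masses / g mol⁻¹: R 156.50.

n(J) = 27.35 mol
n(R) = (2/1) × 27.35 = 54.70 mol
mass = 54.70 × 156.50 = 8561 g

8561 g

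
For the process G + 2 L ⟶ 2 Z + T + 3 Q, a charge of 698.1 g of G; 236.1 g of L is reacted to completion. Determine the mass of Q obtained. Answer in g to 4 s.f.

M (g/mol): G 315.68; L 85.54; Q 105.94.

438.6 g

n(G) = 698.1 / 315.68 = 2.211 mol
n(L) = 236.1 / 85.54 = 2.760 mol
n/ν → G: 2.211, L: 1.380; L is limiting.
n(Q) = (3/2) × 2.760 = 4.140 mol
mass = 4.140 × 105.94 = 438.6 g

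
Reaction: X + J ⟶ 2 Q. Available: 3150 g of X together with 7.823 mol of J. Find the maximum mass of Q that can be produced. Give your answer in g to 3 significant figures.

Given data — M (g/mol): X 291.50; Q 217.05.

n(X) = 3150 / 291.50 = 10.81 mol
n(J) = 7.823 mol
n/ν for X = 10.81/1 = 10.81
n/ν for J = 7.823/1 = 7.823
Smallest n/ν is J → limiting reagent.
n(Q) = (2/1) × 7.823 = 15.65 mol
mass = 15.65 × 217.05 = 3397 g

3400 g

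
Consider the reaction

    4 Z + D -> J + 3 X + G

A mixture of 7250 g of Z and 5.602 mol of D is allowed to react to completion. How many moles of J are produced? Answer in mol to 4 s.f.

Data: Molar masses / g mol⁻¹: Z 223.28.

5.602 mol

n(Z) = 7250 / 223.28 = 32.47 mol
n(D) = 5.602 mol
n/ν → Z: 8.118, D: 5.602; D is limiting.
n(J) = (1/1) × 5.602 = 5.602 mol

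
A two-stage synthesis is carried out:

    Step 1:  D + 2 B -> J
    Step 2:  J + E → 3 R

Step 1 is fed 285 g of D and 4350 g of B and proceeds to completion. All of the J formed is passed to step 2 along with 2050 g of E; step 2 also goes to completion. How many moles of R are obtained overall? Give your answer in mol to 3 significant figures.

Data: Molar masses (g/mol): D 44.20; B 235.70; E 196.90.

19.3 mol

Step 1:
n(D) = 285.0 / 44.20 = 6.448 mol
n(B) = 4350 / 235.70 = 18.46 mol
n/ν for D = 6.448/1 = 6.448
n/ν for B = 18.46/2 = 9.230
Smallest n/ν is D → limiting reagent.
n(J) produced = (1/1) × 6.448 = 6.448 mol
Step 2:
n(J) available = 6.448 mol
n(E) = 2050 / 196.90 = 10.41 mol
n/ν for J = 6.448/1 = 6.448
n/ν for E = 10.41/1 = 10.41
Smallest n/ν is J → limiting reagent.
n(R) = (3/1) × 6.448 = 19.34 mol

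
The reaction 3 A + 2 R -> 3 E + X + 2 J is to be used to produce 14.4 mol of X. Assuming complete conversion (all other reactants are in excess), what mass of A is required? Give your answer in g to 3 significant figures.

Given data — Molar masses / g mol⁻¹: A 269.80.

11700 g

n(X) = 14.40 mol
n(A) = (3/1) × 14.40 = 43.20 mol
mass = 43.20 × 269.80 = 11660 g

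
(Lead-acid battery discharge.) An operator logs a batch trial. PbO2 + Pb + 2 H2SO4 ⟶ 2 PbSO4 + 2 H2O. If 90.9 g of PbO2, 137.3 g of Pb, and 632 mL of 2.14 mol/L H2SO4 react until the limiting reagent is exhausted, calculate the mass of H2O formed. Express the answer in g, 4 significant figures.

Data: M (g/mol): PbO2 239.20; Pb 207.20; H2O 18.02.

13.70 g

n(PbO2) = 90.90 / 239.20 = 0.3800 mol
n(Pb) = 137.3 / 207.20 = 0.6626 mol
n(H2SO4) = 2.14 × 632.0/1000 = 1.352 mol
n/ν for PbO2 = 0.3800/1 = 0.3800
n/ν for Pb = 0.6626/1 = 0.6626
n/ν for H2SO4 = 1.352/2 = 0.6760
Smallest n/ν is PbO2 → limiting reagent.
n(H2O) = (2/1) × 0.3800 = 0.7600 mol
mass = 0.7600 × 18.02 = 13.70 g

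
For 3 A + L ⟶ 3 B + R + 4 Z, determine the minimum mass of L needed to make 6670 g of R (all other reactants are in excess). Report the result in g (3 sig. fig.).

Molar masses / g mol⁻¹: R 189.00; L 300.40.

n(R) = 6670 / 189.00 = 35.29 mol
n(L) = (1/1) × 35.29 = 35.29 mol
mass = 35.29 × 300.40 = 10600 g

10600 g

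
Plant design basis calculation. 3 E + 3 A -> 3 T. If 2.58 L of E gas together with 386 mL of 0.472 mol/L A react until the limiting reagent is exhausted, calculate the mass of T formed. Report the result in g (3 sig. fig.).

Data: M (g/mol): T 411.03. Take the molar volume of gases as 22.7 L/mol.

n(E) = 2.580 / 22.7 = 0.1137 mol
n(A) = 0.472 × 386.0/1000 = 0.1822 mol
n/ν → E: 0.03790, A: 0.06073; E is limiting.
n(T) = (3/3) × 0.1137 = 0.1137 mol
mass = 0.1137 × 411.03 = 46.73 g

46.7 g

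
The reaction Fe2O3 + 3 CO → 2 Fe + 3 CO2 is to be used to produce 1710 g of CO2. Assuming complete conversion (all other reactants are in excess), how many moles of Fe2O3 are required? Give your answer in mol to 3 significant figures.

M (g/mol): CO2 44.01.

n(CO2) = 1710 / 44.01 = 38.85 mol
n(Fe2O3) = (1/3) × 38.85 = 12.95 mol

13.0 mol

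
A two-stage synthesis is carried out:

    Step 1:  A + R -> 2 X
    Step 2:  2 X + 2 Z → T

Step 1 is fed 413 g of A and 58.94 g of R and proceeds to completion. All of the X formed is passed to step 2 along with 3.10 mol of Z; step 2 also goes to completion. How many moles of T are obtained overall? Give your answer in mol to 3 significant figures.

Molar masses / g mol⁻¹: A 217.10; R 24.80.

1.55 mol

Step 1:
n(A) = 413.0 / 217.10 = 1.902 mol
n(R) = 58.94 / 24.80 = 2.377 mol
n/ν for A = 1.902/1 = 1.902
n/ν for R = 2.377/1 = 2.377
Smallest n/ν is A → limiting reagent.
n(X) produced = (2/1) × 1.902 = 3.804 mol
Step 2:
n(X) available = 3.804 mol
n(Z) = 3.100 mol
n/ν for X = 3.804/2 = 1.902
n/ν for Z = 3.100/2 = 1.550
Smallest n/ν is Z → limiting reagent.
n(T) = (1/2) × 3.100 = 1.550 mol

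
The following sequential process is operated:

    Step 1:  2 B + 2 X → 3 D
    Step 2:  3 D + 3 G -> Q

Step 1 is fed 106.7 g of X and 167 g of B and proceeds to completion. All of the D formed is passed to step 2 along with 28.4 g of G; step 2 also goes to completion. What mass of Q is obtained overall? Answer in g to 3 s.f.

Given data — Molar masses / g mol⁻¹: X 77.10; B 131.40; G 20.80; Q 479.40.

Step 1:
n(X) = 106.7 / 77.10 = 1.384 mol
n(B) = 167.0 / 131.40 = 1.271 mol
n/ν for X = 1.384/2 = 0.6920
n/ν for B = 1.271/2 = 0.6355
Smallest n/ν is B → limiting reagent.
n(D) produced = (3/2) × 1.271 = 1.907 mol
Step 2:
n(D) available = 1.907 mol
n(G) = 28.40 / 20.80 = 1.365 mol
n/ν for D = 1.907/3 = 0.6357
n/ν for G = 1.365/3 = 0.4550
Smallest n/ν is G → limiting reagent.
n(Q) = (1/3) × 1.365 = 0.4550 mol
mass = 0.4550 × 479.40 = 218.1 g

218 g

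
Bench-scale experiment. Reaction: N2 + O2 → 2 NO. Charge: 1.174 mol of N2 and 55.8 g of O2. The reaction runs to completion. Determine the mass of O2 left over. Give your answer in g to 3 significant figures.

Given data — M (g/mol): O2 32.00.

18.2 g

n(N2) = 1.174 mol
n(O2) = 55.80 / 32.00 = 1.744 mol
n/ν for N2 = 1.174/1 = 1.174
n/ν for O2 = 1.744/1 = 1.744
Smallest n/ν is N2 → limiting reagent.
O2 consumed = (1/1) × 1.174 = 1.174 mol
O2 remaining = 1.744 − 1.174 = 0.5700 mol
mass = 0.5700 × 32.00 = 18.24 g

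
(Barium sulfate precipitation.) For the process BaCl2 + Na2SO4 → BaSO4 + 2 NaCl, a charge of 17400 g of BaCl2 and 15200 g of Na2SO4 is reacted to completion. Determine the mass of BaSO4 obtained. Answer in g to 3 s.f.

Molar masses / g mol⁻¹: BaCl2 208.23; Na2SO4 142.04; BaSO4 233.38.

19500 g

n(BaCl2) = 17400 / 208.23 = 83.56 mol
n(Na2SO4) = 15200 / 142.04 = 107.0 mol
n/ν for BaCl2 = 83.56/1 = 83.56
n/ν for Na2SO4 = 107.0/1 = 107.0
Smallest n/ν is BaCl2 → limiting reagent.
n(BaSO4) = (1/1) × 83.56 = 83.56 mol
mass = 83.56 × 233.38 = 19500 g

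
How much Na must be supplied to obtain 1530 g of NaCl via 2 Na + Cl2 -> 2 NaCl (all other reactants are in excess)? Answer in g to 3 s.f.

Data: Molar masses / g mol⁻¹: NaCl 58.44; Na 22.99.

n(NaCl) = 1530 / 58.44 = 26.18 mol
n(Na) = (2/2) × 26.18 = 26.18 mol
mass = 26.18 × 22.99 = 601.9 g

602 g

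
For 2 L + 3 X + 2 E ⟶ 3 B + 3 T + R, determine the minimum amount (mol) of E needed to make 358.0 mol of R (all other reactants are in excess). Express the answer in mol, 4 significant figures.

n(R) = 358.0 mol
n(E) = (2/1) × 358.0 = 716.0 mol

716.0 mol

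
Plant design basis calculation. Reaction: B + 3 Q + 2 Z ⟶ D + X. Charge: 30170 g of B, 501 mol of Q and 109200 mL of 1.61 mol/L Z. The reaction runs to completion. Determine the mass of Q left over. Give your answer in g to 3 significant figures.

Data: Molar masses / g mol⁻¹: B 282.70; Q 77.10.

n(B) = 30170 / 282.70 = 106.7 mol
n(Q) = 501.0 mol
n(Z) = 1.61 × 109200/1000 = 175.8 mol
n/ν → B: 106.7, Q: 167.0, Z: 87.90; Z is limiting.
Q consumed = (3/2) × 175.8 = 263.7 mol
Q remaining = 501.0 − 263.7 = 237.3 mol
mass = 237.3 × 77.10 = 18300 g

18300 g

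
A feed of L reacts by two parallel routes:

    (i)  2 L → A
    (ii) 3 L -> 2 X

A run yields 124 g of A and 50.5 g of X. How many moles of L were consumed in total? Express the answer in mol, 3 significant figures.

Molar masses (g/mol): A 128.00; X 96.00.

2.73 mol

n(A) = 124 / 128.00 = 0.9688 mol
n(X) = 50.5 / 96.00 = 0.5260 mol
n(L) via (i) = (2/1)×0.9688 = 1.938 mol
n(L) via (ii) = (3/2)×0.5260 = 0.7890 mol
total n(L) = 1.938 + 0.7890 = 2.727 mol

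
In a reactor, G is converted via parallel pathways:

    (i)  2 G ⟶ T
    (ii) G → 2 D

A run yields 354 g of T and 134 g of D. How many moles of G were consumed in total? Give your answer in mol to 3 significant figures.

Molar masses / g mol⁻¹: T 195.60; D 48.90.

n(T) = 354 / 195.60 = 1.810 mol
n(D) = 134 / 48.90 = 2.740 mol
n(G) via (i) = (2/1)×1.810 = 3.620 mol
n(G) via (ii) = (1/2)×2.740 = 1.370 mol
total n(G) = 3.620 + 1.370 = 4.990 mol

4.99 mol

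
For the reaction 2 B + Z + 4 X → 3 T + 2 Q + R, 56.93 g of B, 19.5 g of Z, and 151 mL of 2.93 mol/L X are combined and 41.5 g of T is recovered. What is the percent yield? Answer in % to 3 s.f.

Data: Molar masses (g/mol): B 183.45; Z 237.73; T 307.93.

54.8 %

n(B) = 56.93 / 183.45 = 0.3103 mol
n(Z) = 19.50 / 237.73 = 0.08203 mol
n(X) = 2.93 × 151.0/1000 = 0.4424 mol
n/ν → B: 0.1552, Z: 0.08203, X: 0.1106; Z is limiting.
theoretical n(T) = (3/1) × 0.08203 = 0.2461 mol → 75.78 g
% yield = 41.5 / 75.78 × 100 = 54.76 %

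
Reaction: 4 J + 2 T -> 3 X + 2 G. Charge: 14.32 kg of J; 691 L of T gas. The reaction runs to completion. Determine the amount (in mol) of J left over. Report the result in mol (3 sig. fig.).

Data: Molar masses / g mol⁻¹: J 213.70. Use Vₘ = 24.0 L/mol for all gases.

9.43 mol

n(J) = 14.32×1000 / 213.70 = 67.01 mol
n(T) = 691.0 / 24.0 = 28.79 mol
n/ν for J = 67.01/4 = 16.75
n/ν for T = 28.79/2 = 14.40
Smallest n/ν is T → limiting reagent.
J consumed = (4/2) × 28.79 = 57.58 mol
J remaining = 67.01 − 57.58 = 9.430 mol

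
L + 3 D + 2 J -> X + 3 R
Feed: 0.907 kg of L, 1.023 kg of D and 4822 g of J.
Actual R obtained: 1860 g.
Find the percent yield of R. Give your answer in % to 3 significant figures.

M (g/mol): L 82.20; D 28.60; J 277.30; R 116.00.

n(L) = 0.9070×1000 / 82.20 = 11.03 mol
n(D) = 1.023×1000 / 28.60 = 35.77 mol
n(J) = 4822 / 277.30 = 17.39 mol
n/ν → L: 11.03, D: 11.92, J: 8.695; J is limiting.
theoretical n(R) = (3/2) × 17.39 = 26.09 mol → 3026 g
% yield = 1860 / 3026 × 100 = 61.47 %

61.5 %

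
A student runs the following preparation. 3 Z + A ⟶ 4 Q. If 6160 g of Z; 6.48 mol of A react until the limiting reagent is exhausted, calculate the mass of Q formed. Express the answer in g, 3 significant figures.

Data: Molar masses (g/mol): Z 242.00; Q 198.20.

n(Z) = 6160 / 242.00 = 25.45 mol
n(A) = 6.480 mol
n/ν for Z = 25.45/3 = 8.483
n/ν for A = 6.480/1 = 6.480
Smallest n/ν is A → limiting reagent.
n(Q) = (4/1) × 6.480 = 25.92 mol
mass = 25.92 × 198.20 = 5137 g

5140 g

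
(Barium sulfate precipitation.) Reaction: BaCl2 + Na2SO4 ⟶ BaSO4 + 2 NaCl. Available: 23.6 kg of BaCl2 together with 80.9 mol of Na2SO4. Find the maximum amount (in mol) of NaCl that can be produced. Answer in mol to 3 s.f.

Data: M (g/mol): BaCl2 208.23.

162 mol

n(BaCl2) = 23.60×1000 / 208.23 = 113.3 mol
n(Na2SO4) = 80.90 mol
n/ν → BaCl2: 113.3, Na2SO4: 80.90; Na2SO4 is limiting.
n(NaCl) = (2/1) × 80.90 = 161.8 mol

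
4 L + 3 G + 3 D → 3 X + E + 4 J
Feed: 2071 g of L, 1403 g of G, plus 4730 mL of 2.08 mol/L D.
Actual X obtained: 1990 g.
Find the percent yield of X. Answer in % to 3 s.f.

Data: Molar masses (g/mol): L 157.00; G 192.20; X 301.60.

90.4 %

n(L) = 2071 / 157.00 = 13.19 mol
n(G) = 1403 / 192.20 = 7.300 mol
n(D) = 2.08 × 4730/1000 = 9.838 mol
n/ν → L: 3.298, G: 2.433, D: 3.279; G is limiting.
theoretical n(X) = (3/3) × 7.300 = 7.300 mol → 2202 g
% yield = 1990 / 2202 × 100 = 90.37 %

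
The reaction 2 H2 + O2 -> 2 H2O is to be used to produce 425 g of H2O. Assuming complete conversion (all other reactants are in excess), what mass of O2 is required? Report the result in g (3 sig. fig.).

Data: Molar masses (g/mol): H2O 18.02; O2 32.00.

n(H2O) = 425 / 18.02 = 23.58 mol
n(O2) = (1/2) × 23.58 = 11.79 mol
mass = 11.79 × 32.00 = 377.3 g

377 g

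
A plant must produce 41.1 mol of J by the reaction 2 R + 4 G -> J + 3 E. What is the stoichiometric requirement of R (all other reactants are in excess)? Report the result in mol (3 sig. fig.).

n(J) = 41.10 mol
n(R) = (2/1) × 41.10 = 82.20 mol

82.2 mol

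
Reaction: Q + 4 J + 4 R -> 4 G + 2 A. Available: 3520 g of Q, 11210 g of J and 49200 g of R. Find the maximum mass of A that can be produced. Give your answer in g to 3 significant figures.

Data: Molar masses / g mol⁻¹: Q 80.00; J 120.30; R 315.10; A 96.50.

n(Q) = 3520 / 80.00 = 44.00 mol
n(J) = 11210 / 120.30 = 93.18 mol
n(R) = 49200 / 315.10 = 156.1 mol
n/ν → Q: 44.00, J: 23.30, R: 39.03; J is limiting.
n(A) = (2/4) × 93.18 = 46.59 mol
mass = 46.59 × 96.50 = 4496 g

4500 g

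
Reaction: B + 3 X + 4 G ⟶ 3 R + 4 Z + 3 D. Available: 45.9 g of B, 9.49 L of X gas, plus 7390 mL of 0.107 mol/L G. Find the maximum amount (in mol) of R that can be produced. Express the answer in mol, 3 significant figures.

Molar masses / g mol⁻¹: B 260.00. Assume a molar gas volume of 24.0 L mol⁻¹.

0.395 mol

n(B) = 45.90 / 260.00 = 0.1765 mol
n(X) = 9.490 / 24.0 = 0.3954 mol
n(G) = 0.107 × 7390/1000 = 0.7907 mol
n/ν for B = 0.1765/1 = 0.1765
n/ν for X = 0.3954/3 = 0.1318
n/ν for G = 0.7907/4 = 0.1977
Smallest n/ν is X → limiting reagent.
n(R) = (3/3) × 0.3954 = 0.3954 mol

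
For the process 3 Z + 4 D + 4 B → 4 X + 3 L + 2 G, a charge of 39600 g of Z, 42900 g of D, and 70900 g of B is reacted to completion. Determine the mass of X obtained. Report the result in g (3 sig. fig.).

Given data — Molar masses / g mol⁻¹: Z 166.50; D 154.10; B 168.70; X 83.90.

23400 g

n(Z) = 39600 / 166.50 = 237.8 mol
n(D) = 42900 / 154.10 = 278.4 mol
n(B) = 70900 / 168.70 = 420.3 mol
n/ν for Z = 237.8/3 = 79.27
n/ν for D = 278.4/4 = 69.60
n/ν for B = 420.3/4 = 105.1
Smallest n/ν is D → limiting reagent.
n(X) = (4/4) × 278.4 = 278.4 mol
mass = 278.4 × 83.90 = 23360 g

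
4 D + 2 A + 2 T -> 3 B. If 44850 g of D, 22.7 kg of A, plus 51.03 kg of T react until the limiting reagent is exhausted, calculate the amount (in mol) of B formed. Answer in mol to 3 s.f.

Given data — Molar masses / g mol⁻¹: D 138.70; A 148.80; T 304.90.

229 mol

n(D) = 44850 / 138.70 = 323.4 mol
n(A) = 22.70×1000 / 148.80 = 152.6 mol
n(T) = 51.03×1000 / 304.90 = 167.4 mol
n/ν for D = 323.4/4 = 80.85
n/ν for A = 152.6/2 = 76.30
n/ν for T = 167.4/2 = 83.70
Smallest n/ν is A → limiting reagent.
n(B) = (3/2) × 152.6 = 228.9 mol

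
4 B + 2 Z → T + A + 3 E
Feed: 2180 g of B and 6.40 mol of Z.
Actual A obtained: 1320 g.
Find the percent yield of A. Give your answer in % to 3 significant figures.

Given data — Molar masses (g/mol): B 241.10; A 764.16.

76.4 %

n(B) = 2180 / 241.10 = 9.042 mol
n(Z) = 6.400 mol
n/ν for B = 9.042/4 = 2.261
n/ν for Z = 6.400/2 = 3.200
Smallest n/ν is B → limiting reagent.
theoretical n(A) = (1/4) × 9.042 = 2.261 mol → 1728 g
% yield = 1320 / 1728 × 100 = 76.39 %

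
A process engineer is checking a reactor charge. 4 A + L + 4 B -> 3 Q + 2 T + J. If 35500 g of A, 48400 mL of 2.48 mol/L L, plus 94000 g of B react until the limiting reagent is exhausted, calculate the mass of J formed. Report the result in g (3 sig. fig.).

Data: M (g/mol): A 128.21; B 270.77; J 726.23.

50300 g

n(A) = 35500 / 128.21 = 276.9 mol
n(L) = 2.48 × 48400/1000 = 120.0 mol
n(B) = 94000 / 270.77 = 347.2 mol
n/ν → A: 69.23, L: 120.0, B: 86.80; A is limiting.
n(J) = (1/4) × 276.9 = 69.23 mol
mass = 69.23 × 726.23 = 50280 g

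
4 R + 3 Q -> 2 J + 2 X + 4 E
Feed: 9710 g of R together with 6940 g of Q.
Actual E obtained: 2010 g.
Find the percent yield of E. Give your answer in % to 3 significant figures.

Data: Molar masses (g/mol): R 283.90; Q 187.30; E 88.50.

66.4 %

n(R) = 9710 / 283.90 = 34.20 mol
n(Q) = 6940 / 187.30 = 37.05 mol
n/ν for R = 34.20/4 = 8.550
n/ν for Q = 37.05/3 = 12.35
Smallest n/ν is R → limiting reagent.
theoretical n(E) = (4/4) × 34.20 = 34.20 mol → 3027 g
% yield = 2010 / 3027 × 100 = 66.40 %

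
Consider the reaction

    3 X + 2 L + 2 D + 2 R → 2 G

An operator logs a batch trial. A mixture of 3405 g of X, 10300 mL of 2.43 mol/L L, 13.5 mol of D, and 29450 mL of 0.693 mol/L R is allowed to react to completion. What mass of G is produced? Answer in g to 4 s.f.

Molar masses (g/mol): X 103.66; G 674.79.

n(X) = 3405 / 103.66 = 32.85 mol
n(L) = 2.43 × 10300/1000 = 25.03 mol
n(D) = 13.50 mol
n(R) = 0.693 × 29450/1000 = 20.41 mol
n/ν → X: 10.95, L: 12.52, D: 6.750, R: 10.21; D is limiting.
n(G) = (2/2) × 13.50 = 13.50 mol
mass = 13.50 × 674.79 = 9110 g

9110 g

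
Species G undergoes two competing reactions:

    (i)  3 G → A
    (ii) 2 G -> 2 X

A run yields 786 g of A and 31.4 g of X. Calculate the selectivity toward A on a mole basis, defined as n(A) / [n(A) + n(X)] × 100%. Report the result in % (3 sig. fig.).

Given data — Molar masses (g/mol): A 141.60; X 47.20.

89.3 %

n(A) = 786 / 141.60 = 5.551 mol
n(X) = 31.4 / 47.20 = 0.6653 mol
selectivity = 5.551/(5.551+0.6653) × 100 = 89.30 %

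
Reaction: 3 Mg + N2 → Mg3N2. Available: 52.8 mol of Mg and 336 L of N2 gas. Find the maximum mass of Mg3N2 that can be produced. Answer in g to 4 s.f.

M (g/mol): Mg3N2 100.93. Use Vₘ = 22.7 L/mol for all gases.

n(Mg) = 52.80 mol
n(N2) = 336.0 / 22.7 = 14.80 mol
n/ν for Mg = 52.80/3 = 17.60
n/ν for N2 = 14.80/1 = 14.80
Smallest n/ν is N2 → limiting reagent.
n(Mg3N2) = (1/1) × 14.80 = 14.80 mol
mass = 14.80 × 100.93 = 1494 g

1494 g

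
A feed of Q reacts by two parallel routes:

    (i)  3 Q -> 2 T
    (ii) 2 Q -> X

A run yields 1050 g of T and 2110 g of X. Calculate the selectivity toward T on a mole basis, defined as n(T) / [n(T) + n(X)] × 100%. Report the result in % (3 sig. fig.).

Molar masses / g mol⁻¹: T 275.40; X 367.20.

n(T) = 1050 / 275.40 = 3.813 mol
n(X) = 2110 / 367.20 = 5.746 mol
selectivity = 3.813/(3.813+5.746) × 100 = 39.89 %

39.9 %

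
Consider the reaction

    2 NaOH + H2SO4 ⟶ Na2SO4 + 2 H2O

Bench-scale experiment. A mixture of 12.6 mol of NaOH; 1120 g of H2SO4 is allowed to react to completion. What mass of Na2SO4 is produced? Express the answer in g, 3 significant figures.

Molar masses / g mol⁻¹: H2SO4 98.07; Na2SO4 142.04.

n(NaOH) = 12.60 mol
n(H2SO4) = 1120 / 98.07 = 11.42 mol
n/ν for NaOH = 12.60/2 = 6.300
n/ν for H2SO4 = 11.42/1 = 11.42
Smallest n/ν is NaOH → limiting reagent.
n(Na2SO4) = (1/2) × 12.60 = 6.300 mol
mass = 6.300 × 142.04 = 894.9 g

895 g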